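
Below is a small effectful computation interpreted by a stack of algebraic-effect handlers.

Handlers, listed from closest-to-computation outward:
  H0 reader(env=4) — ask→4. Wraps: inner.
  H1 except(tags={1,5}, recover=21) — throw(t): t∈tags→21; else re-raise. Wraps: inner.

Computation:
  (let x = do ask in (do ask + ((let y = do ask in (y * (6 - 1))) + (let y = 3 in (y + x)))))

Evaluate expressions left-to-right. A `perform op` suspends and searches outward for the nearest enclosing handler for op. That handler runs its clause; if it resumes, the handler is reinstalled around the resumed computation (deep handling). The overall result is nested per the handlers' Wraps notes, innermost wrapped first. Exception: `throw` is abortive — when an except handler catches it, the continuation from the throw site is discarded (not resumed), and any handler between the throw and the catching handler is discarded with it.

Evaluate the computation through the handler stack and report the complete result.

Answer: 31

Step-by-step:
ask @ H0 ⇒ 4
ask @ H0 ⇒ 4
ask @ H0 ⇒ 4
H0 returns 31
H1 returns 31
= 31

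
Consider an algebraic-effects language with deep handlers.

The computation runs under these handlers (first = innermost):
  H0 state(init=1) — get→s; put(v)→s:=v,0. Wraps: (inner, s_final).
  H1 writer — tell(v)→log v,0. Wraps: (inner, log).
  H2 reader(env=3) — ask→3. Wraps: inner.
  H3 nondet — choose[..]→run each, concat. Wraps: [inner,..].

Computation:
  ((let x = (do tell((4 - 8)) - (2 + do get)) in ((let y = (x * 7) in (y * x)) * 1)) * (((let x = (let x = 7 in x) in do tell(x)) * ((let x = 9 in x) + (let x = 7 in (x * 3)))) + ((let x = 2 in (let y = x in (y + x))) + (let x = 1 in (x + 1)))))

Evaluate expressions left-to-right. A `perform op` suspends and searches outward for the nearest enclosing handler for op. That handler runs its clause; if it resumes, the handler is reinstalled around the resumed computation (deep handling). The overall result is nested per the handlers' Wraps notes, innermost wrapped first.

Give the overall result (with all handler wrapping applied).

Step-by-step:
tell(-4) @ H1 ⇒ log+=-4
get @ H0 ⇒ 1
tell(7) @ H1 ⇒ log+=7
H0 returns (378, 1)
H1 returns ((378, 1), (-4, 7))
H2 returns ((378, 1), (-4, 7))
H3 returns [((378, 1), (-4, 7))]
= [((378, 1), (-4, 7))]

Answer: [((378, 1), (-4, 7))]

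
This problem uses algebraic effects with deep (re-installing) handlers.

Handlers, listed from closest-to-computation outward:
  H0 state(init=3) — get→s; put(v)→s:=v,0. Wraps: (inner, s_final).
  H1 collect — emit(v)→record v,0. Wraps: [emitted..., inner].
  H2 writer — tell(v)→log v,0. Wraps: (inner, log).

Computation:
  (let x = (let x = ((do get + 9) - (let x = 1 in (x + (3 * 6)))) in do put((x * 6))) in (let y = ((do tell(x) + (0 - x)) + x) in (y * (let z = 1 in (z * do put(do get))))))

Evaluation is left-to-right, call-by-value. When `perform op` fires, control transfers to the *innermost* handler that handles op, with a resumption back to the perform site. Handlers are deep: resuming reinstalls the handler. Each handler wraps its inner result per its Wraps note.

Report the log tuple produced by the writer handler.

Answer: (0)

Step-by-step:
get @ H0 ⇒ 3
put(-42) @ H0 ⇒ s:=-42
tell(0) @ H2 ⇒ log+=0
get @ H0 ⇒ -42
put(-42) @ H0 ⇒ s:=-42
H0 returns (0, -42)
H1 returns [(0, -42)]
H2 returns ([(0, -42)], (0))
= ([(0, -42)], (0))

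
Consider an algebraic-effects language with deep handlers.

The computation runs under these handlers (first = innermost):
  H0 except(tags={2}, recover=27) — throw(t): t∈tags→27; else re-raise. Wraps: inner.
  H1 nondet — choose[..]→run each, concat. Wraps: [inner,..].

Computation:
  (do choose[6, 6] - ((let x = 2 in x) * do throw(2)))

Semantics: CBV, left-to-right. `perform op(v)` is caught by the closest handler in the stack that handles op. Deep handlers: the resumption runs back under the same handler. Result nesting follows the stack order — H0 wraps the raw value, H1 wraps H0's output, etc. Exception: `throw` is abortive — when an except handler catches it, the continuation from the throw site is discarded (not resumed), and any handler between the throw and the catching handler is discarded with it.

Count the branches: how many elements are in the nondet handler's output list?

Working:
choose[6, 6] @ H1
  branch[0] choose=6:
    throw(2) @ H0 caught ⇒ 27
    H1 returns [27]
  branch[1] choose=6:
    throw(2) @ H0 caught ⇒ 27
    H1 returns [27]
= [27, 27]

Answer: 2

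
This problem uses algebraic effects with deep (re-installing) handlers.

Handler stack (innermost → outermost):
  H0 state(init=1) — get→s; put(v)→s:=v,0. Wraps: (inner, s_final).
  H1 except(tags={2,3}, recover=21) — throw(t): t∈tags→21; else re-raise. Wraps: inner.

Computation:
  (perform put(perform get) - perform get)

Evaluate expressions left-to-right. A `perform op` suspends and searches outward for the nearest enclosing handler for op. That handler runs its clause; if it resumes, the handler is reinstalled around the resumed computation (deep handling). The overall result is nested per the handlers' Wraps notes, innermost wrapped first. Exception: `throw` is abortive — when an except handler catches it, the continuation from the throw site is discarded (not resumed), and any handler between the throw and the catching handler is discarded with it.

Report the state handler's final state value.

Step-by-step:
get @ H0 ⇒ 1
put(1) @ H0 ⇒ s:=1
get @ H0 ⇒ 1
H0 returns (-1, 1)
H1 returns (-1, 1)
= (-1, 1)

Answer: 1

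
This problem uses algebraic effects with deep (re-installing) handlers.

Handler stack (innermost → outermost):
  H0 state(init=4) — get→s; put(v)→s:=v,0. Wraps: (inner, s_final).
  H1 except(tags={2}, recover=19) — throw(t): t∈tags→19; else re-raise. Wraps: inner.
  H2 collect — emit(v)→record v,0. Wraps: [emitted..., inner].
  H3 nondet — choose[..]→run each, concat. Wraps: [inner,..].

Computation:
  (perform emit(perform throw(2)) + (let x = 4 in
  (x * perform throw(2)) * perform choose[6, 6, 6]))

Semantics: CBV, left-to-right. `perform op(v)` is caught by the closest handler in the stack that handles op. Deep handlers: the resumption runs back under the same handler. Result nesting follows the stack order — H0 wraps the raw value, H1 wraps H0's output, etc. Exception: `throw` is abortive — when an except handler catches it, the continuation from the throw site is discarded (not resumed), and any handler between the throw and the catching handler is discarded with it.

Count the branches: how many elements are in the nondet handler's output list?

Working:
throw(2) @ H1 caught ⇒ 19
H2 returns [19]
H3 returns [[19]]
= [[19]]

Answer: 1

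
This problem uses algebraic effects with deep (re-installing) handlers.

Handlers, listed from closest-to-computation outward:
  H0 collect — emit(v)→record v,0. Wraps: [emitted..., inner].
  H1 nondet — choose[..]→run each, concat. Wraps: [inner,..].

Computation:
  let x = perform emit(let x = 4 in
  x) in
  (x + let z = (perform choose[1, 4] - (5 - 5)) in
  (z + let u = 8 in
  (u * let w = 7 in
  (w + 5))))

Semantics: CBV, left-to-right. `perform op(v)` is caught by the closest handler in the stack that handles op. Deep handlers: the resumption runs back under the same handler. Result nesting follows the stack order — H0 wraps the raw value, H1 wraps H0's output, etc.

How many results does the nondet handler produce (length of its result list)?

Step-by-step:
emit(4) @ H0 ⇒ out+=4
choose[1, 4] @ H1
  branch[0] choose=1:
    H0 returns [4, 97]
    H1 returns [[4, 97]]
  branch[1] choose=4:
    H0 returns [4, 100]
    H1 returns [[4, 100]]
= [[4, 97], [4, 100]]

Answer: 2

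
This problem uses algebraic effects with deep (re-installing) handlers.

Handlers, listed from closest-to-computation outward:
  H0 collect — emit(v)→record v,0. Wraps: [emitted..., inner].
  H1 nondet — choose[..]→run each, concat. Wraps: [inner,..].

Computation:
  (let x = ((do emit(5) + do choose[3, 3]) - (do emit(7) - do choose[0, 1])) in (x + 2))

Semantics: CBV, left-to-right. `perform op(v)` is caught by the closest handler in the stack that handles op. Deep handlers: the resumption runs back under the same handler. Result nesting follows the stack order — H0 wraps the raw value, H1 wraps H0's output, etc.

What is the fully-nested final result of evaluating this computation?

Answer: [[5, 7, 5], [5, 7, 6], [5, 7, 5], [5, 7, 6]]

Working:
emit(5) @ H0 ⇒ out+=5
choose[3, 3] @ H1
  branch[0] choose=3:
    emit(7) @ H0 ⇒ out+=7
    choose[0, 1] @ H1
      branch[0] choose=0:
        H0 returns [5, 7, 5]
        H1 returns [[5, 7, 5]]
      branch[1] choose=1:
        H0 returns [5, 7, 6]
        H1 returns [[5, 7, 6]]
  branch[1] choose=3:
    emit(7) @ H0 ⇒ out+=7
    choose[0, 1] @ H1
      branch[0] choose=0:
        H0 returns [5, 7, 5]
        H1 returns [[5, 7, 5]]
      branch[1] choose=1:
        H0 returns [5, 7, 6]
        H1 returns [[5, 7, 6]]
= [[5, 7, 5], [5, 7, 6], [5, 7, 5], [5, 7, 6]]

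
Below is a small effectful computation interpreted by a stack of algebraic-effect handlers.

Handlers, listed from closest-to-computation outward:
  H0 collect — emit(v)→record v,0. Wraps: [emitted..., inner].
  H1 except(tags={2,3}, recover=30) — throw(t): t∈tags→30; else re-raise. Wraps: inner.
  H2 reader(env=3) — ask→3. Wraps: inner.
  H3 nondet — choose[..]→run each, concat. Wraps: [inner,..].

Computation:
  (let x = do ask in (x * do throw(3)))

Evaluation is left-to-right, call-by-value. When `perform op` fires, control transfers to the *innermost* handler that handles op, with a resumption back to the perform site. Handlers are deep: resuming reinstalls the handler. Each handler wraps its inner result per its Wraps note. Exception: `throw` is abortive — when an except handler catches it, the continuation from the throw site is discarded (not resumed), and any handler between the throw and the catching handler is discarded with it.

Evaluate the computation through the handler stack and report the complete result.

Step-by-step:
ask @ H2 ⇒ 3
throw(3) @ H1 caught ⇒ 30
H2 returns 30
H3 returns [30]
= [30]

Answer: [30]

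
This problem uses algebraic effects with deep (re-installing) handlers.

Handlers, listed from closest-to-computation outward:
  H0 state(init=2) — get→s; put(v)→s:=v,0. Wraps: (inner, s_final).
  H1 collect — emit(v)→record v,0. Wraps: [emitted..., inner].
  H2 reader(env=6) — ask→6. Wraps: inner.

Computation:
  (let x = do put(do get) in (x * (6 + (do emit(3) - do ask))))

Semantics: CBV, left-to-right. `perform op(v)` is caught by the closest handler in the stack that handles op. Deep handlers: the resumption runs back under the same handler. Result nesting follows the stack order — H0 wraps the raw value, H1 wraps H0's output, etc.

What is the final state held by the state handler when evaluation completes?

Evaluation trace:
get @ H0 ⇒ 2
put(2) @ H0 ⇒ s:=2
emit(3) @ H1 ⇒ out+=3
ask @ H2 ⇒ 6
H0 returns (0, 2)
H1 returns [3, (0, 2)]
H2 returns [3, (0, 2)]
= [3, (0, 2)]

Answer: 2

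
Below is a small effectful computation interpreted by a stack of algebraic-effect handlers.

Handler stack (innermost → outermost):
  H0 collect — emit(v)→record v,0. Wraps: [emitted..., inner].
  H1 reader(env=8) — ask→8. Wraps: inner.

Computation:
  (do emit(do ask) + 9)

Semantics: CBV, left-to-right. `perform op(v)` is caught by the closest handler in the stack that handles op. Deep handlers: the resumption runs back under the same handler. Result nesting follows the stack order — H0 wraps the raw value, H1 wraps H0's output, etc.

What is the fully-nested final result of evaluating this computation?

Answer: [8, 9]

Evaluation trace:
ask @ H1 ⇒ 8
emit(8) @ H0 ⇒ out+=8
H0 returns [8, 9]
H1 returns [8, 9]
= [8, 9]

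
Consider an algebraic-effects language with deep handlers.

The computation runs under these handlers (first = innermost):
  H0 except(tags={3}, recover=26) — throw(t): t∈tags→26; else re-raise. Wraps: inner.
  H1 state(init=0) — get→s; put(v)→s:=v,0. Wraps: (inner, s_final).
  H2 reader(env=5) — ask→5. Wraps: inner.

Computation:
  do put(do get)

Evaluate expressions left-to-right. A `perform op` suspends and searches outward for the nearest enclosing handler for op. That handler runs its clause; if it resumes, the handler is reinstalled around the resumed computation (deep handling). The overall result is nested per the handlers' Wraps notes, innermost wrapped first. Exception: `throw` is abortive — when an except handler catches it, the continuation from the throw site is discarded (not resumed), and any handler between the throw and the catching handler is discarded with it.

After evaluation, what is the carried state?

Answer: 0

Working:
get @ H1 ⇒ 0
put(0) @ H1 ⇒ s:=0
H0 returns 0
H1 returns (0, 0)
H2 returns (0, 0)
= (0, 0)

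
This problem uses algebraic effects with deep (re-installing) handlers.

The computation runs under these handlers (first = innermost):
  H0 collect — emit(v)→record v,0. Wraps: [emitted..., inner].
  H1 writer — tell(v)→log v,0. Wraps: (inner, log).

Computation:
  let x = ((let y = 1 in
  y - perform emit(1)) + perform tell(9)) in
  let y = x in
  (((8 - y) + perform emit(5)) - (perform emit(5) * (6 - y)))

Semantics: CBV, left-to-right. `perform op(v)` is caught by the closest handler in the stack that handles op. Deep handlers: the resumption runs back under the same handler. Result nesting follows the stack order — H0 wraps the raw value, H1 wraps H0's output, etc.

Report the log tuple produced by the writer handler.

Answer: (9)

Working:
emit(1) @ H0 ⇒ out+=1
tell(9) @ H1 ⇒ log+=9
emit(5) @ H0 ⇒ out+=5
emit(5) @ H0 ⇒ out+=5
H0 returns [1, 5, 5, 7]
H1 returns ([1, 5, 5, 7], (9))
= ([1, 5, 5, 7], (9))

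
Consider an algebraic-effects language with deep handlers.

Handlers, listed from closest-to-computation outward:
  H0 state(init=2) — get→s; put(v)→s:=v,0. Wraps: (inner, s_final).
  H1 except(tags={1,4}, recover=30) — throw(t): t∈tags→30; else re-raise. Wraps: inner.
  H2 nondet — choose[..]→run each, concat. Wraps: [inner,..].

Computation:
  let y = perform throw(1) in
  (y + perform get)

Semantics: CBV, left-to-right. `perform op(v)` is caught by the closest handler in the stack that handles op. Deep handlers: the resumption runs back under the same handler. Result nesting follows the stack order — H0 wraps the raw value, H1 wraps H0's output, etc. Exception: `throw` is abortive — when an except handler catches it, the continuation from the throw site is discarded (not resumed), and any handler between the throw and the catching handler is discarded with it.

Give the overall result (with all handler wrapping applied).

Answer: [30]

Step-by-step:
throw(1) @ H1 caught ⇒ 30
H2 returns [30]
= [30]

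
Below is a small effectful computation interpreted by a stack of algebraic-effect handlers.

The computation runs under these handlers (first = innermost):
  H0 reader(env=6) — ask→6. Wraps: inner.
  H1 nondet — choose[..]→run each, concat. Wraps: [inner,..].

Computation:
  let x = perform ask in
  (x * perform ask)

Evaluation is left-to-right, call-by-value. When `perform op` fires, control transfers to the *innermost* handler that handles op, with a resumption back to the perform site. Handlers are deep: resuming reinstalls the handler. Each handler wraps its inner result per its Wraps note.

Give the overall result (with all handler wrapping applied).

Evaluation trace:
ask @ H0 ⇒ 6
ask @ H0 ⇒ 6
H0 returns 36
H1 returns [36]
= [36]

Answer: [36]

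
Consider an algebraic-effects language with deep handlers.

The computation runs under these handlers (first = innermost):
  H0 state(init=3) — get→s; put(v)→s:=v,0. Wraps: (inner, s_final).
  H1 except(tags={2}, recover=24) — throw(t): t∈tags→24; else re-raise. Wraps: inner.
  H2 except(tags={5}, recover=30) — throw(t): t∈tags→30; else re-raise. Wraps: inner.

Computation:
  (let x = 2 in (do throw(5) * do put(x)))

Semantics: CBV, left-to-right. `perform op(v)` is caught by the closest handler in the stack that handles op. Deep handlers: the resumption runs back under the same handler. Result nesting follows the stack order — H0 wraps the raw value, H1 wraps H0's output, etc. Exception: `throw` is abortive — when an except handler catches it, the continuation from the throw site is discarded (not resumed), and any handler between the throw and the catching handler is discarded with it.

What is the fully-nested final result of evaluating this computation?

Answer: 30

Step-by-step:
throw(5) @ H1 re-raised
throw(5) @ H2 caught ⇒ 30
= 30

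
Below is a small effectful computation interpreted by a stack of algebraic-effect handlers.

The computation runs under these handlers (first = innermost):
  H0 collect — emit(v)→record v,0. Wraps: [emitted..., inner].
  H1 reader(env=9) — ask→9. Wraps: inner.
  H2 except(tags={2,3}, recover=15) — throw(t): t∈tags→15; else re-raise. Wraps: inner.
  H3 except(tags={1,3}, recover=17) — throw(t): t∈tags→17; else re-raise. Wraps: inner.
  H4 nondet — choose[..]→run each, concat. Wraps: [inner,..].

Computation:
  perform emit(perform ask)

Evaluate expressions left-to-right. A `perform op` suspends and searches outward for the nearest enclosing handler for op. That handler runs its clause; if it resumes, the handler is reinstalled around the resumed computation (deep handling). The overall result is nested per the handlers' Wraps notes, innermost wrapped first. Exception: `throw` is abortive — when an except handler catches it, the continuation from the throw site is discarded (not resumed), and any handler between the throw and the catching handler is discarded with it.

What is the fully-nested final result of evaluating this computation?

Working:
ask @ H1 ⇒ 9
emit(9) @ H0 ⇒ out+=9
H0 returns [9, 0]
H1 returns [9, 0]
H2 returns [9, 0]
H3 returns [9, 0]
H4 returns [[9, 0]]
= [[9, 0]]

Answer: [[9, 0]]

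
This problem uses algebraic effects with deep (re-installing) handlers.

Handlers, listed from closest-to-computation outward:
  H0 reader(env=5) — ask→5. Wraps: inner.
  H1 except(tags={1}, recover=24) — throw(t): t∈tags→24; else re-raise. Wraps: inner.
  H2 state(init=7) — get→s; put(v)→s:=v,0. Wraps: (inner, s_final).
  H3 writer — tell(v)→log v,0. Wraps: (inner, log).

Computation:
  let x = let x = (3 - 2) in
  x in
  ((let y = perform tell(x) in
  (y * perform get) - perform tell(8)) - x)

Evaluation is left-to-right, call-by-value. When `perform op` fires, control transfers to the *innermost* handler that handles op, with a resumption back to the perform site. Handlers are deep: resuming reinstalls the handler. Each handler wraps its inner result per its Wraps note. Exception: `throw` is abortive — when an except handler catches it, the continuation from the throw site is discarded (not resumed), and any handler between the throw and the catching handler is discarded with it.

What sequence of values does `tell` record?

Working:
tell(1) @ H3 ⇒ log+=1
get @ H2 ⇒ 7
tell(8) @ H3 ⇒ log+=8
H0 returns -1
H1 returns -1
H2 returns (-1, 7)
H3 returns ((-1, 7), (1, 8))
= ((-1, 7), (1, 8))

Answer: (1, 8)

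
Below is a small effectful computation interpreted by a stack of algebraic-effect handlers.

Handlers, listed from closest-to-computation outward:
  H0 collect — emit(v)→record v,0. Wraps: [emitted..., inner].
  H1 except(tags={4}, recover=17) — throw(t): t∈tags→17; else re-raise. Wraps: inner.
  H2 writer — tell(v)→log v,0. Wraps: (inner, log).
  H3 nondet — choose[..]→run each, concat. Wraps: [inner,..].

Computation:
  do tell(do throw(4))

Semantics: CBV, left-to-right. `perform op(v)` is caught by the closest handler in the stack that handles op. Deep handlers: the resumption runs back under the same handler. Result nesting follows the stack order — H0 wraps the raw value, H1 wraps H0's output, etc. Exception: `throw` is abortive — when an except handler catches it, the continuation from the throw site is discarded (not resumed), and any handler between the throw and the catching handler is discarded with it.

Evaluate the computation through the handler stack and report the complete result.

Step-by-step:
throw(4) @ H1 caught ⇒ 17
H2 returns (17, ())
H3 returns [(17, ())]
= [(17, ())]

Answer: [(17, ())]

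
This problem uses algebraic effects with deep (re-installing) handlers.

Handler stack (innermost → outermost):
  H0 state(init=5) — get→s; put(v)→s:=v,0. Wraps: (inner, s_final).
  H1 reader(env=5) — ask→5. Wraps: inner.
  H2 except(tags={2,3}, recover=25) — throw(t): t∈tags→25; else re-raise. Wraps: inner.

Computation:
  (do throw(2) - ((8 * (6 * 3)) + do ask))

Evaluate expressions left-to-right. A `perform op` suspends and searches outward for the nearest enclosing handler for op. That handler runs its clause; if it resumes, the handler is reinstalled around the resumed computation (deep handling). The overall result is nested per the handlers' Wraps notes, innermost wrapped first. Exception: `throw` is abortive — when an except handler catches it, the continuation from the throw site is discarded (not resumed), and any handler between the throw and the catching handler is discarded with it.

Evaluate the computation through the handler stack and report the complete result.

Step-by-step:
throw(2) @ H2 caught ⇒ 25
= 25

Answer: 25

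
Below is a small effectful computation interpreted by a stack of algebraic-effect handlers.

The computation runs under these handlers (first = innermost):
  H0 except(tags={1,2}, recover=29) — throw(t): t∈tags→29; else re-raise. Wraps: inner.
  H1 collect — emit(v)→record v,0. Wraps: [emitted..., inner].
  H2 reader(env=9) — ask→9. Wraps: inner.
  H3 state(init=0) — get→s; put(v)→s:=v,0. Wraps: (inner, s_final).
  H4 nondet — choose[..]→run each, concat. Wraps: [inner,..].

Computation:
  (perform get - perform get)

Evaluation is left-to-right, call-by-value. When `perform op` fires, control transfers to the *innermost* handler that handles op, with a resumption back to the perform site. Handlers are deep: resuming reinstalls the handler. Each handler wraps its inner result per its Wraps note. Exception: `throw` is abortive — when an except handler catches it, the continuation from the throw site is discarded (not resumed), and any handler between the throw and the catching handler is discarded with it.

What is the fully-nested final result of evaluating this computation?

Working:
get @ H3 ⇒ 0
get @ H3 ⇒ 0
H0 returns 0
H1 returns [0]
H2 returns [0]
H3 returns ([0], 0)
H4 returns [([0], 0)]
= [([0], 0)]

Answer: [([0], 0)]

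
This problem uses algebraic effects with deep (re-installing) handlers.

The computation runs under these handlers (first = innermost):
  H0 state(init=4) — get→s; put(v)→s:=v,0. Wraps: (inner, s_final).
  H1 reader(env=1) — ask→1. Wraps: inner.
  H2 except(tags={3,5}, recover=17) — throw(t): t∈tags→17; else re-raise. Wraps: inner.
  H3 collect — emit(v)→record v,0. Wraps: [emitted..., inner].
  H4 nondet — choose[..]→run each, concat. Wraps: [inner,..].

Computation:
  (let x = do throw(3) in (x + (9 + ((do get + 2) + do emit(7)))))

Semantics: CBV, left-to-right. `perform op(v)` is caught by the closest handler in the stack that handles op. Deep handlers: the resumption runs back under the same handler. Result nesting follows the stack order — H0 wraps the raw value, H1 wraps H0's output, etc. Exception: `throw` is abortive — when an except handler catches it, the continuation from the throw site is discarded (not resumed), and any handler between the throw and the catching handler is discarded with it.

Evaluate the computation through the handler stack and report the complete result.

Step-by-step:
throw(3) @ H2 caught ⇒ 17
H3 returns [17]
H4 returns [[17]]
= [[17]]

Answer: [[17]]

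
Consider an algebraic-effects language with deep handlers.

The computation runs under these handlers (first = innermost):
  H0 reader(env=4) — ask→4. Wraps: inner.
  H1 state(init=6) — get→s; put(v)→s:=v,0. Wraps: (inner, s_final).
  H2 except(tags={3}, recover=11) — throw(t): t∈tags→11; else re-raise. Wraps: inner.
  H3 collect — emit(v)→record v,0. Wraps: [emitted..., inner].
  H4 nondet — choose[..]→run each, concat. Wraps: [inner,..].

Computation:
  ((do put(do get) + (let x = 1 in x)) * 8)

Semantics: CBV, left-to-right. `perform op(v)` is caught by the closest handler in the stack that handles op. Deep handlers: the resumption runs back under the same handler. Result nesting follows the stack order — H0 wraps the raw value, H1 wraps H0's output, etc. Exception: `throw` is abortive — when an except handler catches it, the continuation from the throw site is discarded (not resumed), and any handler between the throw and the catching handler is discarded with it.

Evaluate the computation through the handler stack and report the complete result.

Answer: [[(8, 6)]]

Working:
get @ H1 ⇒ 6
put(6) @ H1 ⇒ s:=6
H0 returns 8
H1 returns (8, 6)
H2 returns (8, 6)
H3 returns [(8, 6)]
H4 returns [[(8, 6)]]
= [[(8, 6)]]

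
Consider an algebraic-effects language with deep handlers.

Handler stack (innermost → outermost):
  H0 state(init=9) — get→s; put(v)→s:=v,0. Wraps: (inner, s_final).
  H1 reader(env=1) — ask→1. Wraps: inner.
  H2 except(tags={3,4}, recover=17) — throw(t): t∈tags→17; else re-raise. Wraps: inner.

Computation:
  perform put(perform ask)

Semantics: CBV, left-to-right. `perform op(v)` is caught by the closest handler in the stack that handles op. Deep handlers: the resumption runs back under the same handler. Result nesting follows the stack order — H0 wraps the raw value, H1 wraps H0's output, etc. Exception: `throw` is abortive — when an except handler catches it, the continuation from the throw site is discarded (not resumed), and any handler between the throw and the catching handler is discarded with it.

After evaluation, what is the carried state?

Working:
ask @ H1 ⇒ 1
put(1) @ H0 ⇒ s:=1
H0 returns (0, 1)
H1 returns (0, 1)
H2 returns (0, 1)
= (0, 1)

Answer: 1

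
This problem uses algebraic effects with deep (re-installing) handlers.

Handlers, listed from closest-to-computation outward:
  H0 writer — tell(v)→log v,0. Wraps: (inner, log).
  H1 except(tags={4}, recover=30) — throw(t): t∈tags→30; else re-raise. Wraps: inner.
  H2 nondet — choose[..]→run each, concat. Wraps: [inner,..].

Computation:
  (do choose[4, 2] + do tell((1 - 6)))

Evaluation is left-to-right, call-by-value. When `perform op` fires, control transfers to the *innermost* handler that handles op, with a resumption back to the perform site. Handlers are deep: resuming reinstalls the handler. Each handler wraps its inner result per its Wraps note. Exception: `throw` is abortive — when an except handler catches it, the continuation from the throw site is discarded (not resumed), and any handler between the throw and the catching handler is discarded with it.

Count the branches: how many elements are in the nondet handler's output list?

Answer: 2

Step-by-step:
choose[4, 2] @ H2
  branch[0] choose=4:
    tell(-5) @ H0 ⇒ log+=-5
    H0 returns (4, (-5))
    H1 returns (4, (-5))
    H2 returns [(4, (-5))]
  branch[1] choose=2:
    tell(-5) @ H0 ⇒ log+=-5
    H0 returns (2, (-5))
    H1 returns (2, (-5))
    H2 returns [(2, (-5))]
= [(4, (-5)), (2, (-5))]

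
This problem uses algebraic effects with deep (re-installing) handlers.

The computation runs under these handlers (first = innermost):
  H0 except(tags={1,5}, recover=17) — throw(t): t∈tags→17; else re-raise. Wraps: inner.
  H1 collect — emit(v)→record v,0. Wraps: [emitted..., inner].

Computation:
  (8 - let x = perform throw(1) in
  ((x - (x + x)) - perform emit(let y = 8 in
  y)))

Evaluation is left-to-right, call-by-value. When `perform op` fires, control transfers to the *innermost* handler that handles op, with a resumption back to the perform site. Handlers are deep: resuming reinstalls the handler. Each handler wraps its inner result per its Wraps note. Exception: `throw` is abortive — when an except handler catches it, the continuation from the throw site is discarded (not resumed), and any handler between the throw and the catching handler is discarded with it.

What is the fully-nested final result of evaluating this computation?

Answer: [17]

Step-by-step:
throw(1) @ H0 caught ⇒ 17
H1 returns [17]
= [17]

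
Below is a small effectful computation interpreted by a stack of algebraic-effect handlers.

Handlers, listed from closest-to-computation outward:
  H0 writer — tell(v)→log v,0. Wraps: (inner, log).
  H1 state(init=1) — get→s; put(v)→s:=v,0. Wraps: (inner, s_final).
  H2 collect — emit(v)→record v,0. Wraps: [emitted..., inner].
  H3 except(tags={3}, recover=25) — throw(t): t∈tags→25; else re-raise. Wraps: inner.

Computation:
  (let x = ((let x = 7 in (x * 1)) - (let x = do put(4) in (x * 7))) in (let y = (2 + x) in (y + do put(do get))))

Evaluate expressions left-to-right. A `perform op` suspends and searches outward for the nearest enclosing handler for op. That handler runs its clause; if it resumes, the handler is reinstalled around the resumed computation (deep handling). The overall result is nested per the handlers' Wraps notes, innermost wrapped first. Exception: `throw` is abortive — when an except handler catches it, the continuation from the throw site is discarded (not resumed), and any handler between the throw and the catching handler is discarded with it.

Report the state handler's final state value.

Answer: 4

Working:
put(4) @ H1 ⇒ s:=4
get @ H1 ⇒ 4
put(4) @ H1 ⇒ s:=4
H0 returns (9, ())
H1 returns ((9, ()), 4)
H2 returns [((9, ()), 4)]
H3 returns [((9, ()), 4)]
= [((9, ()), 4)]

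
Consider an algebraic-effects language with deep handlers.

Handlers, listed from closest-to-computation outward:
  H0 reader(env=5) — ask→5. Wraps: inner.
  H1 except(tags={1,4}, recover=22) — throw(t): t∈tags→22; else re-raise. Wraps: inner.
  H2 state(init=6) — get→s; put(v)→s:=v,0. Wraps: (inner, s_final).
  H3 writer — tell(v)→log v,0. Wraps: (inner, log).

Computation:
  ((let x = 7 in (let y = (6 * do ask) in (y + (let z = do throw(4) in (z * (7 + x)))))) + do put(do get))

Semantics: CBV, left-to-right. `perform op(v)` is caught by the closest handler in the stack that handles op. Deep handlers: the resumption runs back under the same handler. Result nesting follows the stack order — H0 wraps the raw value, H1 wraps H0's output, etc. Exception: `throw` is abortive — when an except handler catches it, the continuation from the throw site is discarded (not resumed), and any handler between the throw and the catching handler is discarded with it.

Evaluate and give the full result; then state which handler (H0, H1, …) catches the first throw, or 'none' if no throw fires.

Working:
ask @ H0 ⇒ 5
throw(4) @ H1 caught ⇒ 22
H2 returns (22, 6)
H3 returns ((22, 6), ())
= ((22, 6), ())

Answer: ((22, 6), ()) ; first throw caught by: H1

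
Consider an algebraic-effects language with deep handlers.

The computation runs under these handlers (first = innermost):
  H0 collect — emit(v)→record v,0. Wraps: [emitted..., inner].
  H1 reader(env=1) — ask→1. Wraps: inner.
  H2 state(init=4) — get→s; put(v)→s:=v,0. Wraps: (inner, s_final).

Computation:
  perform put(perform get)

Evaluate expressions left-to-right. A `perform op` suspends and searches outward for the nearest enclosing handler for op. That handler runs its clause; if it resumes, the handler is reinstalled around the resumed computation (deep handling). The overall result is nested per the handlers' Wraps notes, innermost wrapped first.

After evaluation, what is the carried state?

Answer: 4

Step-by-step:
get @ H2 ⇒ 4
put(4) @ H2 ⇒ s:=4
H0 returns [0]
H1 returns [0]
H2 returns ([0], 4)
= ([0], 4)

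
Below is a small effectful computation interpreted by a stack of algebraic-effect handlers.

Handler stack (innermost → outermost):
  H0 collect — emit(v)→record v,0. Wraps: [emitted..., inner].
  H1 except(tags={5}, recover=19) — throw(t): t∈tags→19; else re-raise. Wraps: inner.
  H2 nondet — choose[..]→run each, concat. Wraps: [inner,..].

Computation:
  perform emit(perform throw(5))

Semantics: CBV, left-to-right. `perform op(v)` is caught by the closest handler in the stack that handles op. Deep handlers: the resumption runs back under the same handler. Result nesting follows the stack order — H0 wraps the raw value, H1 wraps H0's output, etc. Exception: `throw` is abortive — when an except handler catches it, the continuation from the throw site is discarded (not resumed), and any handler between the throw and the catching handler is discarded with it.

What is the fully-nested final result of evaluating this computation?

Answer: [19]

Step-by-step:
throw(5) @ H1 caught ⇒ 19
H2 returns [19]
= [19]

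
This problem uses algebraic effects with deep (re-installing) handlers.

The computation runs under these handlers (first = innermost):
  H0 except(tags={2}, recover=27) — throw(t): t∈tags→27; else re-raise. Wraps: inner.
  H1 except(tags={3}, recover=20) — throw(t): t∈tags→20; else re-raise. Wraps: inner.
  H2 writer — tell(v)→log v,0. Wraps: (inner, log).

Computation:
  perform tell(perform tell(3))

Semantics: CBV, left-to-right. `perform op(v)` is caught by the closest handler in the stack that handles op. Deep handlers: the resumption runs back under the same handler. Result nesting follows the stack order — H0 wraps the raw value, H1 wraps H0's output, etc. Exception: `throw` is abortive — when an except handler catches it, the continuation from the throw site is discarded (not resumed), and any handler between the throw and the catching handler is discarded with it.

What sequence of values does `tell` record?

Answer: (3, 0)

Step-by-step:
tell(3) @ H2 ⇒ log+=3
tell(0) @ H2 ⇒ log+=0
H0 returns 0
H1 returns 0
H2 returns (0, (3, 0))
= (0, (3, 0))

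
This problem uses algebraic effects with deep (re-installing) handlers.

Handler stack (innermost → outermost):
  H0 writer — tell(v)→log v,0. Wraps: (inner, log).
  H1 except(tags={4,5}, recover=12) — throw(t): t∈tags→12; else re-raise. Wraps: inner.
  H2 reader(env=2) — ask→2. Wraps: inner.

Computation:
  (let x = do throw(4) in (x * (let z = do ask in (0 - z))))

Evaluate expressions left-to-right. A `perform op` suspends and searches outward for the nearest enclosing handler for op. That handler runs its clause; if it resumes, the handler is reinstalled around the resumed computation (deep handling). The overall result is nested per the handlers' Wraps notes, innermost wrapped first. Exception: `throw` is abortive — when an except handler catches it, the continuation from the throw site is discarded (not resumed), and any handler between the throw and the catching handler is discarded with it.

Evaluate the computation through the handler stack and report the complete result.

Answer: 12

Evaluation trace:
throw(4) @ H1 caught ⇒ 12
H2 returns 12
= 12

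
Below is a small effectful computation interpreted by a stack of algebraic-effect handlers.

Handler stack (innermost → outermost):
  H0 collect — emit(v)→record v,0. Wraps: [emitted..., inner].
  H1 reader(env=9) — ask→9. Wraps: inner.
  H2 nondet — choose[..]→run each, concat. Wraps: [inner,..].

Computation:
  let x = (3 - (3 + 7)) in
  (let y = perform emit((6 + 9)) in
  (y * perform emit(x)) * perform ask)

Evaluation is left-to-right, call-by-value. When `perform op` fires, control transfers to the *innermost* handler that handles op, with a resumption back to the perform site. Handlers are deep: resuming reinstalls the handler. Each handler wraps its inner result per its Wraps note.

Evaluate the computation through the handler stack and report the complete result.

Step-by-step:
emit(15) @ H0 ⇒ out+=15
emit(-7) @ H0 ⇒ out+=-7
ask @ H1 ⇒ 9
H0 returns [15, -7, 0]
H1 returns [15, -7, 0]
H2 returns [[15, -7, 0]]
= [[15, -7, 0]]

Answer: [[15, -7, 0]]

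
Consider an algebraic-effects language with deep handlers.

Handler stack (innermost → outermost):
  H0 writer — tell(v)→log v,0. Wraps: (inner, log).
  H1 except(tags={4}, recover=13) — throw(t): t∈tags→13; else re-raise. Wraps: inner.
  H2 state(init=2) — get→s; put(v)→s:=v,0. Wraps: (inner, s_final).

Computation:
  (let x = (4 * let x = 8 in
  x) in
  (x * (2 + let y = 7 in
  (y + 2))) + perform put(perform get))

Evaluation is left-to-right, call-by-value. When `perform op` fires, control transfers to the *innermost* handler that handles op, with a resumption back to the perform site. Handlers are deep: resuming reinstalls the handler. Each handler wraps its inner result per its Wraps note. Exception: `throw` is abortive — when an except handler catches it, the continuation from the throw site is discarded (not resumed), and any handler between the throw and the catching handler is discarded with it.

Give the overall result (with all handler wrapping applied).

Answer: ((352, ()), 2)

Working:
get @ H2 ⇒ 2
put(2) @ H2 ⇒ s:=2
H0 returns (352, ())
H1 returns (352, ())
H2 returns ((352, ()), 2)
= ((352, ()), 2)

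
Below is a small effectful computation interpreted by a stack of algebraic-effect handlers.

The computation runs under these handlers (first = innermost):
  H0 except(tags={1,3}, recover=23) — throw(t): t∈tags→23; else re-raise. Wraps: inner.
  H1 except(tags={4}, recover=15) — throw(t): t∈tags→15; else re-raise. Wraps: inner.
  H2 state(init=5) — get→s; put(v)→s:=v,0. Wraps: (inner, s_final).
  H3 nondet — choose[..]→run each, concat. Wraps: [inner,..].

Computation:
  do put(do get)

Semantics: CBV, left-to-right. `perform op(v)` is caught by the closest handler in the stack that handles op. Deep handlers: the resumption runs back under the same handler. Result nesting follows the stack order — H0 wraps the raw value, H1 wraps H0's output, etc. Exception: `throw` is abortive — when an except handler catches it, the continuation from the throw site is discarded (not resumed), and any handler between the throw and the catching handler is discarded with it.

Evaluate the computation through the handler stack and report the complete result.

Answer: [(0, 5)]

Step-by-step:
get @ H2 ⇒ 5
put(5) @ H2 ⇒ s:=5
H0 returns 0
H1 returns 0
H2 returns (0, 5)
H3 returns [(0, 5)]
= [(0, 5)]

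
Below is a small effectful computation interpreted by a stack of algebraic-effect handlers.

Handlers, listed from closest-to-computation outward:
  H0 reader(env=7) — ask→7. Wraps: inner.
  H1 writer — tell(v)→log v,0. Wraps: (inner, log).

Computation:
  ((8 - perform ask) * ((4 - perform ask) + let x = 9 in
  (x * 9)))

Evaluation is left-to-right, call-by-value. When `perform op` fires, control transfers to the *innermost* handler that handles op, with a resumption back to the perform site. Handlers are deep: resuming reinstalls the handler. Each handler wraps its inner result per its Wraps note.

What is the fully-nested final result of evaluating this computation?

Answer: (78, ())

Working:
ask @ H0 ⇒ 7
ask @ H0 ⇒ 7
H0 returns 78
H1 returns (78, ())
= (78, ())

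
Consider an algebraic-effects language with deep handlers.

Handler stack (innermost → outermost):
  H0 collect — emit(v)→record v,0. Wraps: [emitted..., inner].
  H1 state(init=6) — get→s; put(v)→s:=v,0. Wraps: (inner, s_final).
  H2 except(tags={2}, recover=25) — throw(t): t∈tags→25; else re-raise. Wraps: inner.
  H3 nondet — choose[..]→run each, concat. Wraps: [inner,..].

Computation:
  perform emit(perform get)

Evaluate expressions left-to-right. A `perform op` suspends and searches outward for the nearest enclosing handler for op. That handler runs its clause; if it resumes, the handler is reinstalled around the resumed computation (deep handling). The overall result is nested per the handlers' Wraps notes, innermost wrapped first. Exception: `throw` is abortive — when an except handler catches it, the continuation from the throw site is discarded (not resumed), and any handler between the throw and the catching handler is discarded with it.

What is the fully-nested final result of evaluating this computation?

Step-by-step:
get @ H1 ⇒ 6
emit(6) @ H0 ⇒ out+=6
H0 returns [6, 0]
H1 returns ([6, 0], 6)
H2 returns ([6, 0], 6)
H3 returns [([6, 0], 6)]
= [([6, 0], 6)]

Answer: [([6, 0], 6)]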